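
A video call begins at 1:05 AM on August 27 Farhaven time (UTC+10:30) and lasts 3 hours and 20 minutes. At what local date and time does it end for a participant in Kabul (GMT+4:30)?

10:25 PM on Aug 26

Convert start to UTC: 1:05 AM − 10:30 = 2:35 PM UTC on Aug 26.
Add 3 hours 20 minutes duration → 5:55 PM UTC.
Kabul is UTC+4:30, so local end time = 5:55 PM + 4:30 = 10:25 PM on Aug 26.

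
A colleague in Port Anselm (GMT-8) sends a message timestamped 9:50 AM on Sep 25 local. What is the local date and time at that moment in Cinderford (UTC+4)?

In UTC: 9:50 AM + 8:00 = 5:50 PM on Sep 25.
Cinderford is UTC+4:00: 5:50 PM + 4:00 = 9:50 PM on Sep 25.

9:50 PM on September 25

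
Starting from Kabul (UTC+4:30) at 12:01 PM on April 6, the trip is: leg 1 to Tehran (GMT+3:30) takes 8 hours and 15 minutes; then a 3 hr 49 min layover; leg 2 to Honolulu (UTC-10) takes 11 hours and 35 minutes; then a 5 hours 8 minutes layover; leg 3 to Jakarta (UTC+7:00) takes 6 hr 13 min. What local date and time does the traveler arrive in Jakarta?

Convert departure to UTC: 12:01 PM − 4:30 = 7:31 AM UTC on Apr 6.
Add 8 hours and 15 minutes leg 1 → 3:46 PM UTC.
Add 3 hours and 49 minutes layover in Tehran → 7:35 PM UTC.
Add 11 hours and 35 minutes leg 2 → 7:10 AM UTC (Apr 7).
Add 5 hours 8 minutes layover in Honolulu → 12:18 PM UTC.
Add 6 hours 13 minutes leg 3 → 6:31 PM UTC.
Jakarta is UTC+7:00, so local arrival = 6:31 PM + 7:00 = 1:31 AM on Apr 8.

1:31 AM on April 8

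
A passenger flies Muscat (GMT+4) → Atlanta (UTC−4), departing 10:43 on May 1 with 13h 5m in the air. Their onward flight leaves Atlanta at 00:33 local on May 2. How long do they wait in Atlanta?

8 hours 45 minutes

Convert departure to UTC: 10:43 − 4:00 = 06:43 UTC on May 1.
Add 13 hours 5 minutes flight time → 19:48 UTC.
Atlanta is UTC−4:00, so local arrival = 19:48 − 4:00 = 15:48 on May 1.
Layover = 00:33 − 15:48 (+1 day) = 8 hours 45 minutes.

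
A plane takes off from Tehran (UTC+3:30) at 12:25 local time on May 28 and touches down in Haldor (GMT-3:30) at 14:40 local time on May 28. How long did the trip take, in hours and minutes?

9 hours 15 minutes

Departure in UTC: 12:25 − 3:30 = 08:55 on May 28.
Arrival in UTC: 14:40 + 3:30 = 18:10 on May 28.
Elapsed = 18:10 − 08:55 = 9 hours 15 minutes.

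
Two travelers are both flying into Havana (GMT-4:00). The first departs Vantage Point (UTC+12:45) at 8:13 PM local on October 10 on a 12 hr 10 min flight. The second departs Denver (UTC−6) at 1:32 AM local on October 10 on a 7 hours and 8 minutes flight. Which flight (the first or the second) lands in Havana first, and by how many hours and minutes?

Flight 1 in UTC: 8:13 PM − 12:45 = 7:28 AM on Oct 10.
+12 hours and 10 minutes → arrive 7:38 PM UTC on Oct 10.
Flight 2 in UTC: 1:32 AM + 6:00 = 7:32 AM on Oct 10.
+7 hours and 8 minutes → arrive 2:40 PM UTC on Oct 10.
Flight 2 lands earlier by 4 hours 58 minutes.

the second, by 4 hours 58 minutes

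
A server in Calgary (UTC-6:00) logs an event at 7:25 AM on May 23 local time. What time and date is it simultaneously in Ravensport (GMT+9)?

10:25 PM on May 23

In UTC: 7:25 AM + 6:00 = 1:25 PM on May 23.
Ravensport is UTC+9:00: 1:25 PM + 9:00 = 10:25 PM on May 23.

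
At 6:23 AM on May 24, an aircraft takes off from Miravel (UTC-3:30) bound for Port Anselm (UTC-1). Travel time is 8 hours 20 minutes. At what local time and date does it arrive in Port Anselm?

5:13 PM on May 24

Convert departure to UTC: 6:23 AM + 3:30 = 9:53 AM UTC on May 24.
Add 8 hours 20 minutes travel time → 6:13 PM UTC.
Port Anselm is UTC−1:00, so local arrival = 6:13 PM − 1:00 = 5:13 PM on May 24.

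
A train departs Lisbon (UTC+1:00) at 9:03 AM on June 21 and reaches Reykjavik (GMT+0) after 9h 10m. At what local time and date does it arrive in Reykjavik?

Convert departure to UTC: 9:03 AM − 1:00 = 8:03 AM UTC on Jun 21.
Add 9 hours 10 minutes travel time → 5:13 PM UTC.
Reykjavik is UTC+0, so local arrival is the same: 5:13 PM on Jun 21.

5:13 PM on Jun 21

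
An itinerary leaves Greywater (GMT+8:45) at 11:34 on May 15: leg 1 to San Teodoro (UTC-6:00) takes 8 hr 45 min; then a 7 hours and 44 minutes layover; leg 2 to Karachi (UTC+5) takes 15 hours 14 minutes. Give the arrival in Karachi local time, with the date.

Convert departure to UTC: 11:34 − 8:45 = 02:49 UTC on May 15.
Add 8 hours 45 minutes leg 1 → 11:34 UTC.
Add 7 hours and 44 minutes layover in San Teodoro → 19:18 UTC.
Add 15 hours and 14 minutes leg 2 → 10:32 UTC (May 16).
Karachi is UTC+5:00, so local arrival = 10:32 + 5:00 = 15:32 on May 16.

15:32 on May 16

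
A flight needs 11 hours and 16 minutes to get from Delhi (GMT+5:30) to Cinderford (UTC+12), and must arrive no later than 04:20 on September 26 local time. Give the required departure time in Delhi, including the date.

Target arrival in UTC: 04:20 − 12:00 = 16:20 on Sep 25.
Subtract 11 hours and 16 minutes → departure 05:04 UTC on Sep 25.
Delhi is UTC+5:30: 05:04 + 5:30 = 10:34 on Sep 25.

10:34 on September 25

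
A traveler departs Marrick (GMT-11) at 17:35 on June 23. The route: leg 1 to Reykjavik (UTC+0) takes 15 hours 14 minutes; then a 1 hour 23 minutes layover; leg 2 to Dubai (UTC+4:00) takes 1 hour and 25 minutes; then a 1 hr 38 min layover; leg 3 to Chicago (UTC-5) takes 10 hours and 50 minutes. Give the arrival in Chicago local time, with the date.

06:05 on Jun 25

Convert departure to UTC: 17:35 + 11:00 = 04:35 UTC on Jun 24.
Add 15 hours 14 minutes leg 1 → 19:49 UTC.
Add 1 hour 23 minutes layover in Reykjavik → 21:12 UTC.
Add 1 hour and 25 minutes leg 2 → 22:37 UTC.
Add 1 hour and 38 minutes layover in Dubai → 00:15 UTC (Jun 25).
Add 10 hours 50 minutes leg 3 → 11:05 UTC.
Chicago is UTC−5:00, so local arrival = 11:05 − 5:00 = 06:05 on Jun 25.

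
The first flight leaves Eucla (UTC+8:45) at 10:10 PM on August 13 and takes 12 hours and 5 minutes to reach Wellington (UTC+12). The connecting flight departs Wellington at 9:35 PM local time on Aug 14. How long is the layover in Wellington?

8 hours 5 minutes

Convert departure to UTC: 10:10 PM − 8:45 = 1:25 PM UTC on Aug 13.
Add 12 hours 5 minutes flight time → 1:30 AM UTC (Aug 14).
Wellington is UTC+12:00, so local arrival = 1:30 AM + 12:00 = 1:30 PM on Aug 14.
Layover = 9:35 PM − 1:30 PM = 8 hours 5 minutes.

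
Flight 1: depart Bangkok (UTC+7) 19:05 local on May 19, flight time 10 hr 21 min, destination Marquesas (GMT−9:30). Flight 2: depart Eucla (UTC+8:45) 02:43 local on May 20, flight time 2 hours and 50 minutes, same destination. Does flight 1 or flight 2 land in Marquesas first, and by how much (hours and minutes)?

the second, by 1 hour 38 minutes

Flight 1 in UTC: 19:05 − 7:00 = 12:05 on May 19.
+10 hours 21 minutes → arrive 22:26 UTC on May 19.
Flight 2 in UTC: 02:43 − 8:45 = 17:58 on May 19.
+2 hours and 50 minutes → arrive 20:48 UTC on May 19.
Flight 2 lands earlier by 1 hour 38 minutes.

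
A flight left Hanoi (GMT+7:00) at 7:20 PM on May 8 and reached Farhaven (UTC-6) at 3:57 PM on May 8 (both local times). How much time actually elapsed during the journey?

9 hours 37 minutes

Departure in UTC: 7:20 PM − 7:00 = 12:20 PM on May 8.
Arrival in UTC: 3:57 PM + 6:00 = 9:57 PM on May 8.
Elapsed = 9:57 PM − 12:20 PM = 9 hours 37 minutes.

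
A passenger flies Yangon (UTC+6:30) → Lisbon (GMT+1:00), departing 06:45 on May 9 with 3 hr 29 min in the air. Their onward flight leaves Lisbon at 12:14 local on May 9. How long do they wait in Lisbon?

Convert departure to UTC: 06:45 − 6:30 = 00:15 UTC on May 9.
Add 3 hours 29 minutes flight time → 03:44 UTC.
Lisbon is UTC+1:00, so local arrival = 03:44 + 1:00 = 04:44 on May 9.
Layover = 12:14 − 04:44 = 7 hours 30 minutes.

7 hours 30 minutes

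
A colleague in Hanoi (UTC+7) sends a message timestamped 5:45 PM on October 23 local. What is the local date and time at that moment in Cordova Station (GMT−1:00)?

9:45 AM on October 23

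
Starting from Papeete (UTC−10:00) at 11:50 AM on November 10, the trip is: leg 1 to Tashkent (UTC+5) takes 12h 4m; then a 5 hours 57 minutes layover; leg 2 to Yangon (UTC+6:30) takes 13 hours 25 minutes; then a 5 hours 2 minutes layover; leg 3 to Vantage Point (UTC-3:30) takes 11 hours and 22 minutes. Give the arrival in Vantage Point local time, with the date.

Convert departure to UTC: 11:50 AM + 10:00 = 9:50 PM UTC on Nov 10.
Add 12 hours 4 minutes leg 1 → 9:54 AM UTC (Nov 11).
Add 5 hours and 57 minutes layover in Tashkent → 3:51 PM UTC.
Add 13 hours 25 minutes leg 2 → 5:16 AM UTC (Nov 12).
Add 5 hours 2 minutes layover in Yangon → 10:18 AM UTC.
Add 11 hours 22 minutes leg 3 → 9:40 PM UTC.
Vantage Point is UTC−3:30, so local arrival = 9:40 PM − 3:30 = 6:10 PM on Nov 12.

6:10 PM on November 12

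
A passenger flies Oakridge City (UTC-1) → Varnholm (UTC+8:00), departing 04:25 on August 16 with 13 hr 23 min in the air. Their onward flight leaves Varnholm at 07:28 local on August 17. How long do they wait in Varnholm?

4 hours 40 minutes

Convert departure to UTC: 04:25 + 1:00 = 05:25 UTC on Aug 16.
Add 13 hours 23 minutes flight time → 18:48 UTC.
Varnholm is UTC+8:00, so local arrival = 18:48 + 8:00 = 02:48 on Aug 17.
Layover = 07:28 − 02:48 = 4 hours 40 minutes.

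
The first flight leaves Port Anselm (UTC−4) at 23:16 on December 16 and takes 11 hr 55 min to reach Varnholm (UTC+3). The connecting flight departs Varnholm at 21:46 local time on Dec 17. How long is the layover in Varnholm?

Convert departure to UTC: 23:16 + 4:00 = 03:16 UTC on Dec 17.
Add 11 hours 55 minutes flight time → 15:11 UTC.
Varnholm is UTC+3:00, so local arrival = 15:11 + 3:00 = 18:11 on Dec 17.
Layover = 21:46 − 18:11 = 3 hours 35 minutes.

3 hours 35 minutes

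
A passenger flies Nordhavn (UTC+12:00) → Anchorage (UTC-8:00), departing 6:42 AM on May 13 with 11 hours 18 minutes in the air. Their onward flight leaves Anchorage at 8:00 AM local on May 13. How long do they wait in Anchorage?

Convert departure to UTC: 6:42 AM − 12:00 = 6:42 PM UTC on May 12.
Add 11 hours and 18 minutes flight time → 6:00 AM UTC (May 13).
Anchorage is UTC−8:00, so local arrival = 6:00 AM − 8:00 = 10:00 PM on May 12.
Layover = 8:00 AM − 10:00 PM (+1 day) = 10 hours.

10 hours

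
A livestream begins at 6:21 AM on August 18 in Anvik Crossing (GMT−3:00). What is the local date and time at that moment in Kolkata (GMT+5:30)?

In UTC: 6:21 AM + 3:00 = 9:21 AM on Aug 18.
Kolkata is UTC+5:30: 9:21 AM + 5:30 = 2:51 PM on Aug 18.

2:51 PM on August 18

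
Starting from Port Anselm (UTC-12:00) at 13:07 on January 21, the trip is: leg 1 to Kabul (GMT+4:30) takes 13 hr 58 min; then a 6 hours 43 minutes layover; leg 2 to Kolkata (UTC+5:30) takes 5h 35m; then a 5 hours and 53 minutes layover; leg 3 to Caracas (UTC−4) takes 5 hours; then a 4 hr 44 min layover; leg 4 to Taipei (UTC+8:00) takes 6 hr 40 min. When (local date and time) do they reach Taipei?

09:40 on January 24

Convert departure to UTC: 13:07 + 12:00 = 01:07 UTC on Jan 22.
Add 13 hours and 58 minutes leg 1 → 15:05 UTC.
Add 6 hours 43 minutes layover in Kabul → 21:48 UTC.
Add 5 hours and 35 minutes leg 2 → 03:23 UTC (Jan 23).
Add 5 hours 53 minutes layover in Kolkata → 09:16 UTC.
Add 5 hours leg 3 → 14:16 UTC.
Add 4 hours 44 minutes layover in Caracas → 19:00 UTC.
Add 6 hours 40 minutes leg 4 → 01:40 UTC (Jan 24).
Taipei is UTC+8:00, so local arrival = 01:40 + 8:00 = 09:40 on Jan 24.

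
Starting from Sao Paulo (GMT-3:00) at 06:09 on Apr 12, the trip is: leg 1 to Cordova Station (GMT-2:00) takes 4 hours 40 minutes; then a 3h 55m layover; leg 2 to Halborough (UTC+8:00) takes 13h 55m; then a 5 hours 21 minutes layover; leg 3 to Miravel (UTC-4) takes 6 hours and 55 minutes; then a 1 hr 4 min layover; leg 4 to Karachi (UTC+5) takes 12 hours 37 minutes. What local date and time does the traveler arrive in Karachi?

14:36 on April 14

Convert departure to UTC: 06:09 + 3:00 = 09:09 UTC on Apr 12.
Add 4 hours 40 minutes leg 1 → 13:49 UTC.
Add 3 hours and 55 minutes layover in Cordova Station → 17:44 UTC.
Add 13 hours 55 minutes leg 2 → 07:39 UTC (Apr 13).
Add 5 hours and 21 minutes layover in Halborough → 13:00 UTC.
Add 6 hours and 55 minutes leg 3 → 19:55 UTC.
Add 1 hour and 4 minutes layover in Miravel → 20:59 UTC.
Add 12 hours 37 minutes leg 4 → 09:36 UTC (Apr 14).
Karachi is UTC+5:00, so local arrival = 09:36 + 5:00 = 14:36 on Apr 14.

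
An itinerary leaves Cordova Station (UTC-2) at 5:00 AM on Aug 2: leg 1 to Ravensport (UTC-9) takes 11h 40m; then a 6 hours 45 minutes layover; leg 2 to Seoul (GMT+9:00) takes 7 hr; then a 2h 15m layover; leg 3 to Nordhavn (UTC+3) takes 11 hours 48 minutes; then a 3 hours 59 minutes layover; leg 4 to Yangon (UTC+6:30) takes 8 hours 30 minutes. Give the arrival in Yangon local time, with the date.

5:27 PM on Aug 4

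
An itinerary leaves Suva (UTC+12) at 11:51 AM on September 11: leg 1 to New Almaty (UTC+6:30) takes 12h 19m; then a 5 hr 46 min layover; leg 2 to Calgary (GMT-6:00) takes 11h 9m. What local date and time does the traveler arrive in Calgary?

Convert departure to UTC: 11:51 AM − 12:00 = 11:51 PM UTC on Sep 10.
Add 12 hours 19 minutes leg 1 → 12:10 PM UTC (Sep 11).
Add 5 hours 46 minutes layover in New Almaty → 5:56 PM UTC.
Add 11 hours 9 minutes leg 2 → 5:05 AM UTC (Sep 12).
Calgary is UTC−6:00, so local arrival = 5:05 AM − 6:00 = 11:05 PM on Sep 11.

11:05 PM on Sep 11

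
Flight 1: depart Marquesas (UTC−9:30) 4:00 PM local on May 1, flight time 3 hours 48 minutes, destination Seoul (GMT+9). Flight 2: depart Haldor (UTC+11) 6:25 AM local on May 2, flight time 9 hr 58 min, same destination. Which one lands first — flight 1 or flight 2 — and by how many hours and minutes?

the first, by 5 minutes

Flight 1 in UTC: 4:00 PM + 9:30 = 1:30 AM on May 2.
+3 hours 48 minutes → arrive 5:18 AM UTC on May 2.
Flight 2 in UTC: 6:25 AM − 11:00 = 7:25 PM on May 1.
+9 hours and 58 minutes → arrive 5:23 AM UTC on May 2.
Flight 1 lands earlier by 5 minutes.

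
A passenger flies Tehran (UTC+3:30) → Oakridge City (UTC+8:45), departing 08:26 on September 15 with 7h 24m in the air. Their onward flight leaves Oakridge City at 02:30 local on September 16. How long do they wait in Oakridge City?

5 hours 25 minutes

Convert departure to UTC: 08:26 − 3:30 = 04:56 UTC on Sep 15.
Add 7 hours 24 minutes flight time → 12:20 UTC.
Oakridge City is UTC+8:45, so local arrival = 12:20 + 8:45 = 21:05 on Sep 15.
Layover = 02:30 − 21:05 (+1 day) = 5 hours 25 minutes.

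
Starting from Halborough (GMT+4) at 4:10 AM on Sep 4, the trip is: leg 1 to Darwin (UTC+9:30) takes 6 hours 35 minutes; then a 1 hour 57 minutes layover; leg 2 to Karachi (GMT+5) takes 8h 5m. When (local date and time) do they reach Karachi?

Convert departure to UTC: 4:10 AM − 4:00 = 12:10 AM UTC on Sep 4.
Add 6 hours and 35 minutes leg 1 → 6:45 AM UTC.
Add 1 hour and 57 minutes layover in Darwin → 8:42 AM UTC.
Add 8 hours 5 minutes leg 2 → 4:47 PM UTC.
Karachi is UTC+5:00, so local arrival = 4:47 PM + 5:00 = 9:47 PM on Sep 4.

9:47 PM on September 4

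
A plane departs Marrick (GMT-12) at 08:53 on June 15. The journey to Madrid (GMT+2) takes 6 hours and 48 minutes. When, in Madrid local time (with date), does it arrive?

Madrid is 14:00 ahead of Marrick.
After 6 hours and 48 minutes it is 15:41 in Marrick.
Shift by the zone difference: 15:41 + 14:00 = 05:41 on Jun 16 in Madrid.

05:41 on June 16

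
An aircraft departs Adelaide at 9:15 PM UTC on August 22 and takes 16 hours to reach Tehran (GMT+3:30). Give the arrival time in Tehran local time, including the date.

Departure is given in UTC: 9:15 PM on Aug 22.
Add 16 hours → 1:15 PM UTC (Aug 23).
Tehran is UTC+3:30: 1:15 PM + 3:30 = 4:45 PM on Aug 23.

4:45 PM on August 23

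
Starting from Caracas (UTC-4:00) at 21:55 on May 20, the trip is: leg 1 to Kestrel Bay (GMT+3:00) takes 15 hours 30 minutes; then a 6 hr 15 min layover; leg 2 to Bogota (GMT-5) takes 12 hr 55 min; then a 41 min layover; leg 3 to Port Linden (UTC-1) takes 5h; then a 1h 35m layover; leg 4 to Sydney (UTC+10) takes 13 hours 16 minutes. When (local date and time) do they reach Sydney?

19:07 on May 23

Convert departure to UTC: 21:55 + 4:00 = 01:55 UTC on May 21.
Add 15 hours 30 minutes leg 1 → 17:25 UTC.
Add 6 hours 15 minutes layover in Kestrel Bay → 23:40 UTC.
Add 12 hours 55 minutes leg 2 → 12:35 UTC (May 22).
Add 41 minutes layover in Bogota → 13:16 UTC.
Add 5 hours leg 3 → 18:16 UTC.
Add 1 hour 35 minutes layover in Port Linden → 19:51 UTC.
Add 13 hours and 16 minutes leg 4 → 09:07 UTC (May 23).
Sydney is UTC+10:00, so local arrival = 09:07 + 10:00 = 19:07 on May 23.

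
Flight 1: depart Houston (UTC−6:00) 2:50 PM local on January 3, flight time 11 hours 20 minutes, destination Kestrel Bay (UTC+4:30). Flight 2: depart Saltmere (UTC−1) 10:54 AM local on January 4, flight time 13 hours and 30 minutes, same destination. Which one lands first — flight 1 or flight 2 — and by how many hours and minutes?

Flight 1 in UTC: 2:50 PM + 6:00 = 8:50 PM on Jan 3.
+11 hours 20 minutes → arrive 8:10 AM UTC on Jan 4.
Flight 2 in UTC: 10:54 AM + 1:00 = 11:54 AM on Jan 4.
+13 hours 30 minutes → arrive 1:24 AM UTC on Jan 5.
Flight 1 lands earlier by 17 hours 14 minutes.

the first, by 17 hours 14 minutes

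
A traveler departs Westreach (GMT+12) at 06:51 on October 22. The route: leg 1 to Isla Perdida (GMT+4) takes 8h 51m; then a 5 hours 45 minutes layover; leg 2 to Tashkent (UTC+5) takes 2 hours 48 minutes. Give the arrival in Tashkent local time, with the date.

Convert departure to UTC: 06:51 − 12:00 = 18:51 UTC on Oct 21.
Add 8 hours 51 minutes leg 1 → 03:42 UTC (Oct 22).
Add 5 hours 45 minutes layover in Isla Perdida → 09:27 UTC.
Add 2 hours 48 minutes leg 2 → 12:15 UTC.
Tashkent is UTC+5:00, so local arrival = 12:15 + 5:00 = 17:15 on Oct 22.

17:15 on October 22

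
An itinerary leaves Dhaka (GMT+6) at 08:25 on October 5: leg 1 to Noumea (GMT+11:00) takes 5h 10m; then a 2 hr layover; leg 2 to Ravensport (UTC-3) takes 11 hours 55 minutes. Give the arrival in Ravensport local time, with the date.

Convert departure to UTC: 08:25 − 6:00 = 02:25 UTC on Oct 5.
Add 5 hours and 10 minutes leg 1 → 07:35 UTC.
Add 2 hours layover in Noumea → 09:35 UTC.
Add 11 hours 55 minutes leg 2 → 21:30 UTC.
Ravensport is UTC−3:00, so local arrival = 21:30 − 3:00 = 18:30 on Oct 5.

18:30 on Oct 5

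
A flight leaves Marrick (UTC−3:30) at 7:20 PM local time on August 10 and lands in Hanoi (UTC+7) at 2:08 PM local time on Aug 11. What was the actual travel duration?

8 hours 18 minutes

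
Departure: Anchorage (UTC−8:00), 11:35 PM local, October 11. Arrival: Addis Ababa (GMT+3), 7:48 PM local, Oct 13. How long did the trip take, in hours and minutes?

33 hours 13 minutes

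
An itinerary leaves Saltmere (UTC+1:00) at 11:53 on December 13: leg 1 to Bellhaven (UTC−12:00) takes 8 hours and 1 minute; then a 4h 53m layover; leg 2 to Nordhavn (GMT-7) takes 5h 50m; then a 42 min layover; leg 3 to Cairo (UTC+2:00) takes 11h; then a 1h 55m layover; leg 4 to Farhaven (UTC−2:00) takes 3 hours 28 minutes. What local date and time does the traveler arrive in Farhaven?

Convert departure to UTC: 11:53 − 1:00 = 10:53 UTC on Dec 13.
Add 8 hours and 1 minute leg 1 → 18:54 UTC.
Add 4 hours 53 minutes layover in Bellhaven → 23:47 UTC.
Add 5 hours and 50 minutes leg 2 → 05:37 UTC (Dec 14).
Add 42 minutes layover in Nordhavn → 06:19 UTC.
Add 11 hours leg 3 → 17:19 UTC.
Add 1 hour and 55 minutes layover in Cairo → 19:14 UTC.
Add 3 hours and 28 minutes leg 4 → 22:42 UTC.
Farhaven is UTC−2:00, so local arrival = 22:42 − 2:00 = 20:42 on Dec 14.

20:42 on December 14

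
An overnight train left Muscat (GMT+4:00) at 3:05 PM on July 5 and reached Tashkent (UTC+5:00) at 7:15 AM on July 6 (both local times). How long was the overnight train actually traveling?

15 hours 10 minutes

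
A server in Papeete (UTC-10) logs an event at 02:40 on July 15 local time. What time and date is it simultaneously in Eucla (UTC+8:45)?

21:25 on July 15

Eucla is 18:45 ahead of Papeete.
Shift by the zone difference: 02:40 + 18:45 = 21:25 on Jul 15 in Eucla.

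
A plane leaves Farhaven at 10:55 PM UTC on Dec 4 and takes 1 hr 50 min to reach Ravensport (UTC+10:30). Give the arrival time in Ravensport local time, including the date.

11:15 AM on Dec 5

Departure is given in UTC: 10:55 PM on Dec 4.
Add 1 hour 50 minutes → 12:45 AM UTC (Dec 5).
Ravensport is UTC+10:30: 12:45 AM + 10:30 = 11:15 AM on Dec 5.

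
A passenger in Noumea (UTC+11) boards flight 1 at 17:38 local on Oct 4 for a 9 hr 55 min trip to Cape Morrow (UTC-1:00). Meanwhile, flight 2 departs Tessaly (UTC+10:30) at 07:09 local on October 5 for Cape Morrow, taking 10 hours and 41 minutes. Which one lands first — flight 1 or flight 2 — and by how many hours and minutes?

the first, by 14 hours 47 minutes

Flight 1 in UTC: 17:38 − 11:00 = 06:38 on Oct 4.
+9 hours and 55 minutes → arrive 16:33 UTC on Oct 4.
Flight 2 in UTC: 07:09 − 10:30 = 20:39 on Oct 4.
+10 hours and 41 minutes → arrive 07:20 UTC on Oct 5.
Flight 1 lands earlier by 14 hours 47 minutes.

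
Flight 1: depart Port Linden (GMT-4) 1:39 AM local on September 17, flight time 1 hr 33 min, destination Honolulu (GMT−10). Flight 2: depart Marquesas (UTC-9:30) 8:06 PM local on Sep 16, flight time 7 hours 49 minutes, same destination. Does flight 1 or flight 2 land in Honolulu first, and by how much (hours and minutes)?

Flight 1 in UTC: 1:39 AM + 4:00 = 5:39 AM on Sep 17.
+1 hour 33 minutes → arrive 7:12 AM UTC on Sep 17.
Flight 2 in UTC: 8:06 PM + 9:30 = 5:36 AM on Sep 17.
+7 hours and 49 minutes → arrive 1:25 PM UTC on Sep 17.
Flight 1 lands earlier by 6 hours 13 minutes.

the first, by 6 hours 13 minutes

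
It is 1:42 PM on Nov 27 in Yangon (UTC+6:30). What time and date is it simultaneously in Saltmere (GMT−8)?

11:12 PM on November 26

In UTC: 1:42 PM − 6:30 = 7:12 AM on Nov 27.
Saltmere is UTC−8:00: 7:12 AM − 8:00 = 11:12 PM on Nov 26.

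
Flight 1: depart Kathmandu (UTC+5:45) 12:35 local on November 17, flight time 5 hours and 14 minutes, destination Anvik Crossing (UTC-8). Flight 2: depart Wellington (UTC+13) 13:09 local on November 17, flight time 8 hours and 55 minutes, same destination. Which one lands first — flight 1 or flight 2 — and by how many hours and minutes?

Flight 1 in UTC: 12:35 − 5:45 = 06:50 on Nov 17.
+5 hours and 14 minutes → arrive 12:04 UTC on Nov 17.
Flight 2 in UTC: 13:09 − 13:00 = 00:09 on Nov 17.
+8 hours 55 minutes → arrive 09:04 UTC on Nov 17.
Flight 2 lands earlier by 3 hours.

the second, by 3 hours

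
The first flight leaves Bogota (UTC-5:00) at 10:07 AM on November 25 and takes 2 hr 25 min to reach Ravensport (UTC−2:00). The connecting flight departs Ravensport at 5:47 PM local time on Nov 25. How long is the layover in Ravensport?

2 hours 15 minutes

Convert departure to UTC: 10:07 AM + 5:00 = 3:07 PM UTC on Nov 25.
Add 2 hours 25 minutes flight time → 5:32 PM UTC.
Ravensport is UTC−2:00, so local arrival = 5:32 PM − 2:00 = 3:32 PM on Nov 25.
Layover = 5:47 PM − 3:32 PM = 2 hours 15 minutes.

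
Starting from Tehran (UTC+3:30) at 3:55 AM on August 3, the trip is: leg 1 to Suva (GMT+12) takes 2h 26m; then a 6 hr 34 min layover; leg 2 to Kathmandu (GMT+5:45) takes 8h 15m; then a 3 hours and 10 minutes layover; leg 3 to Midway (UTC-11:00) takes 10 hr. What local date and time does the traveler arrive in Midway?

Convert departure to UTC: 3:55 AM − 3:30 = 12:25 AM UTC on Aug 3.
Add 2 hours 26 minutes leg 1 → 2:51 AM UTC.
Add 6 hours and 34 minutes layover in Suva → 9:25 AM UTC.
Add 8 hours 15 minutes leg 2 → 5:40 PM UTC.
Add 3 hours and 10 minutes layover in Kathmandu → 8:50 PM UTC.
Add 10 hours leg 3 → 6:50 AM UTC (Aug 4).
Midway is UTC−11:00, so local arrival = 6:50 AM − 11:00 = 7:50 PM on Aug 3.

7:50 PM on August 3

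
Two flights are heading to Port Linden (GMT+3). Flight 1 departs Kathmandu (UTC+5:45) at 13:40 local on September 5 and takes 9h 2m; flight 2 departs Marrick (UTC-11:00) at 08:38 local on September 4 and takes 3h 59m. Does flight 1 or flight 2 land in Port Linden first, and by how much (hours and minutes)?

Flight 1 in UTC: 13:40 − 5:45 = 07:55 on Sep 5.
+9 hours and 2 minutes → arrive 16:57 UTC on Sep 5.
Flight 2 in UTC: 08:38 + 11:00 = 19:38 on Sep 4.
+3 hours 59 minutes → arrive 23:37 UTC on Sep 4.
Flight 2 lands earlier by 17 hours 20 minutes.

the second, by 17 hours 20 minutes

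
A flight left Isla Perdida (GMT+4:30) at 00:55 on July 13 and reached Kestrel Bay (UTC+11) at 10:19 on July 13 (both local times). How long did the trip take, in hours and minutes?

2 hours 54 minutes

Departure in UTC: 00:55 − 4:30 = 20:25 on Jul 12.
Arrival in UTC: 10:19 − 11:00 = 23:19 on Jul 12.
Elapsed = 23:19 − 20:25 = 2 hours 54 minutes.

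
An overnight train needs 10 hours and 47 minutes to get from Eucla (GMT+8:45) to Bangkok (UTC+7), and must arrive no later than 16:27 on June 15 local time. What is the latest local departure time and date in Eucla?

07:25 on June 15

Target arrival in UTC: 16:27 − 7:00 = 09:27 on Jun 15.
Subtract 10 hours and 47 minutes → departure 22:40 UTC on Jun 14.
Eucla is UTC+8:45: 22:40 + 8:45 = 07:25 on Jun 15.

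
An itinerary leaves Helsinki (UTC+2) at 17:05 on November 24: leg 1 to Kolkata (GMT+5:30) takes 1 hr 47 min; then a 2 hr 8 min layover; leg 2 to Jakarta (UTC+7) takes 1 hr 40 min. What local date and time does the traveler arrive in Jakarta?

03:40 on November 25

Convert departure to UTC: 17:05 − 2:00 = 15:05 UTC on Nov 24.
Add 1 hour 47 minutes leg 1 → 16:52 UTC.
Add 2 hours and 8 minutes layover in Kolkata → 19:00 UTC.
Add 1 hour 40 minutes leg 2 → 20:40 UTC.
Jakarta is UTC+7:00, so local arrival = 20:40 + 7:00 = 03:40 on Nov 25.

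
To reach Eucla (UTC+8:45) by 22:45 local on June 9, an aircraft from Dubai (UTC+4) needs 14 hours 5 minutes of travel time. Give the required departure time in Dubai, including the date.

03:55 on June 9

Target arrival in UTC: 22:45 − 8:45 = 14:00 on Jun 9.
Subtract 14 hours and 5 minutes → departure 23:55 UTC on Jun 8.
Dubai is UTC+4:00: 23:55 + 4:00 = 03:55 on Jun 9.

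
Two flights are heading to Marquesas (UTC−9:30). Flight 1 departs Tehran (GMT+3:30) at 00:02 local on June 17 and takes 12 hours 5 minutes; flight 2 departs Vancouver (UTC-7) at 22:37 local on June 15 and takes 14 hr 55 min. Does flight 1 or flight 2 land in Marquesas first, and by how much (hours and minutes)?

Flight 1 in UTC: 00:02 − 3:30 = 20:32 on Jun 16.
+12 hours and 5 minutes → arrive 08:37 UTC on Jun 17.
Flight 2 in UTC: 22:37 + 7:00 = 05:37 on Jun 16.
+14 hours 55 minutes → arrive 20:32 UTC on Jun 16.
Flight 2 lands earlier by 12 hours 5 minutes.

the second, by 12 hours 5 minutes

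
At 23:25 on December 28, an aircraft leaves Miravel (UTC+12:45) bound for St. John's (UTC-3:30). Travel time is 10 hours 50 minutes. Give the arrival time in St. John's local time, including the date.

St. John's is 16:15 behind Miravel.
After 10 hours 50 minutes it is 10:15 (Dec 29) in Miravel.
Shift by the zone difference: 10:15 − 16:15 = 18:00 on Dec 28 in St. John's.

18:00 on December 28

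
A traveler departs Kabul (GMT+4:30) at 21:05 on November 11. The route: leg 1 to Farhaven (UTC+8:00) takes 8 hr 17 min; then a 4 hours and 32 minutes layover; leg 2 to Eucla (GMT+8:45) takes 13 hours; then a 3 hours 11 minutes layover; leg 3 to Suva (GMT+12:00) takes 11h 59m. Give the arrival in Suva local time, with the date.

Convert departure to UTC: 21:05 − 4:30 = 16:35 UTC on Nov 11.
Add 8 hours 17 minutes leg 1 → 00:52 UTC (Nov 12).
Add 4 hours and 32 minutes layover in Farhaven → 05:24 UTC.
Add 13 hours leg 2 → 18:24 UTC.
Add 3 hours 11 minutes layover in Eucla → 21:35 UTC.
Add 11 hours and 59 minutes leg 3 → 09:34 UTC (Nov 13).
Suva is UTC+12:00, so local arrival = 09:34 + 12:00 = 21:34 on Nov 13.

21:34 on November 13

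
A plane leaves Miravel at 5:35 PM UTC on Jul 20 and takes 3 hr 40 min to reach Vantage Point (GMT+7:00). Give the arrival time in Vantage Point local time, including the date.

4:15 AM on Jul 21

Departure is given in UTC: 5:35 PM on Jul 20.
Add 3 hours 40 minutes → 9:15 PM UTC.
Vantage Point is UTC+7:00: 9:15 PM + 7:00 = 4:15 AM on Jul 21.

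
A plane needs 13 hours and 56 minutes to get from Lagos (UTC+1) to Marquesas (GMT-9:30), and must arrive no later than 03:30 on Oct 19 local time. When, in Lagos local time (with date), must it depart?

Target arrival in UTC: 03:30 + 9:30 = 13:00 on Oct 19.
Subtract 13 hours and 56 minutes → departure 23:04 UTC on Oct 18.
Lagos is UTC+1:00: 23:04 + 1:00 = 00:04 on Oct 19.

00:04 on October 19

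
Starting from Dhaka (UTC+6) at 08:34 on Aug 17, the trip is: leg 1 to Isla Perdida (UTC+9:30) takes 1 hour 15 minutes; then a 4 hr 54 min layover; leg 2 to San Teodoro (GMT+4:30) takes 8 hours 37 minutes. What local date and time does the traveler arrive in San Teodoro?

Convert departure to UTC: 08:34 − 6:00 = 02:34 UTC on Aug 17.
Add 1 hour and 15 minutes leg 1 → 03:49 UTC.
Add 4 hours and 54 minutes layover in Isla Perdida → 08:43 UTC.
Add 8 hours and 37 minutes leg 2 → 17:20 UTC.
San Teodoro is UTC+4:30, so local arrival = 17:20 + 4:30 = 21:50 on Aug 17.

21:50 on August 17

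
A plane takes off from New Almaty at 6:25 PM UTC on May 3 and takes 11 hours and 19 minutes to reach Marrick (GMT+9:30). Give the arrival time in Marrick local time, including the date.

3:14 PM on May 4

Departure is given in UTC: 6:25 PM on May 3.
Add 11 hours and 19 minutes → 5:44 AM UTC (May 4).
Marrick is UTC+9:30: 5:44 AM + 9:30 = 3:14 PM on May 4.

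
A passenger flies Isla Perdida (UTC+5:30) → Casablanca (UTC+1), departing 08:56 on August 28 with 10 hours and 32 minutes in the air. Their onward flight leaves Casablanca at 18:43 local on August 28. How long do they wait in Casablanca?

Convert departure to UTC: 08:56 − 5:30 = 03:26 UTC on Aug 28.
Add 10 hours and 32 minutes flight time → 13:58 UTC.
Casablanca is UTC+1:00, so local arrival = 13:58 + 1:00 = 14:58 on Aug 28.
Layover = 18:43 − 14:58 = 3 hours 45 minutes.

3 hours 45 minutes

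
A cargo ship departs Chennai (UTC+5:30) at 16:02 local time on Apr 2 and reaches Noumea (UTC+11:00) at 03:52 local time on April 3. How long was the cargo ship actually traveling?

6 hours 20 minutes

Departure in UTC: 16:02 − 5:30 = 10:32 on Apr 2.
Arrival in UTC: 03:52 − 11:00 = 16:52 on Apr 2.
Elapsed = 16:52 − 10:32 = 6 hours 20 minutes.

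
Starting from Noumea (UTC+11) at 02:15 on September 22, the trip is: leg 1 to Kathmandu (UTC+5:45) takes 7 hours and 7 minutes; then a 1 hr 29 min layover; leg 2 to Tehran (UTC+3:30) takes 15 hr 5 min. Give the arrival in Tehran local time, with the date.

18:26 on September 22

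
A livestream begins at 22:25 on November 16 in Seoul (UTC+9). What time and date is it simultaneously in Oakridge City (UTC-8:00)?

Oakridge City is 17:00 behind Seoul.
Shift by the zone difference: 22:25 − 17:00 = 05:25 on Nov 16 in Oakridge City.

05:25 on Nov 16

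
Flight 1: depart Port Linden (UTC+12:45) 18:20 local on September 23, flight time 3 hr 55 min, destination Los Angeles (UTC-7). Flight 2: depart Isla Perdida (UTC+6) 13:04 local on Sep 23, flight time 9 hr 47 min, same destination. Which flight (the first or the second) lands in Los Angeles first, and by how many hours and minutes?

Flight 1 in UTC: 18:20 − 12:45 = 05:35 on Sep 23.
+3 hours and 55 minutes → arrive 09:30 UTC on Sep 23.
Flight 2 in UTC: 13:04 − 6:00 = 07:04 on Sep 23.
+9 hours 47 minutes → arrive 16:51 UTC on Sep 23.
Flight 1 lands earlier by 7 hours 21 minutes.

the first, by 7 hours 21 minutes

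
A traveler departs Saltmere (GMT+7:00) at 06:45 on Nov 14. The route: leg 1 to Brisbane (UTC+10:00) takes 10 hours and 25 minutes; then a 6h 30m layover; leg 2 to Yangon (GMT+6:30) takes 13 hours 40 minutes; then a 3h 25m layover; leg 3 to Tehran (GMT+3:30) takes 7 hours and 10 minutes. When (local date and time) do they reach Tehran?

20:25 on Nov 15

Convert departure to UTC: 06:45 − 7:00 = 23:45 UTC on Nov 13.
Add 10 hours and 25 minutes leg 1 → 10:10 UTC (Nov 14).
Add 6 hours 30 minutes layover in Brisbane → 16:40 UTC.
Add 13 hours and 40 minutes leg 2 → 06:20 UTC (Nov 15).
Add 3 hours 25 minutes layover in Yangon → 09:45 UTC.
Add 7 hours and 10 minutes leg 3 → 16:55 UTC.
Tehran is UTC+3:30, so local arrival = 16:55 + 3:30 = 20:25 on Nov 15.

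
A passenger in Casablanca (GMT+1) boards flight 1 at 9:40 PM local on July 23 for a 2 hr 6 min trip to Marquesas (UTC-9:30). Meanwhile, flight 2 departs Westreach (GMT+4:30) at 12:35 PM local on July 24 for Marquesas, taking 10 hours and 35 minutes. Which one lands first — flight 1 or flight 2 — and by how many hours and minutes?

the first, by 19 hours 54 minutes

Flight 1 in UTC: 9:40 PM − 1:00 = 8:40 PM on Jul 23.
+2 hours 6 minutes → arrive 10:46 PM UTC on Jul 23.
Flight 2 in UTC: 12:35 PM − 4:30 = 8:05 AM on Jul 24.
+10 hours 35 minutes → arrive 6:40 PM UTC on Jul 24.
Flight 1 lands earlier by 19 hours 54 minutes.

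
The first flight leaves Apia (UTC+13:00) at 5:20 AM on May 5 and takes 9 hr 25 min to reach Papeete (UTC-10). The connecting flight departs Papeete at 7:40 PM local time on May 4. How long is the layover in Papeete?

3 hours 55 minutes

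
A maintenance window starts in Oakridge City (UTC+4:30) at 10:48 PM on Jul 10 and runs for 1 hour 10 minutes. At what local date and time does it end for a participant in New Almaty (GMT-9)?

Convert start to UTC: 10:48 PM − 4:30 = 6:18 PM UTC on Jul 10.
Add 1 hour and 10 minutes duration → 7:28 PM UTC.
New Almaty is UTC−9:00, so local end time = 7:28 PM − 9:00 = 10:28 AM on Jul 10.

10:28 AM on Jul 10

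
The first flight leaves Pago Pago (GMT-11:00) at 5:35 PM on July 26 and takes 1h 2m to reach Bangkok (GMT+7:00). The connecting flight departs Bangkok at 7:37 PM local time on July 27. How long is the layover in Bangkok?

7 hours

Convert departure to UTC: 5:35 PM + 11:00 = 4:35 AM UTC on Jul 27.
Add 1 hour 2 minutes flight time → 5:37 AM UTC.
Bangkok is UTC+7:00, so local arrival = 5:37 AM + 7:00 = 12:37 PM on Jul 27.
Layover = 7:37 PM − 12:37 PM = 7 hours.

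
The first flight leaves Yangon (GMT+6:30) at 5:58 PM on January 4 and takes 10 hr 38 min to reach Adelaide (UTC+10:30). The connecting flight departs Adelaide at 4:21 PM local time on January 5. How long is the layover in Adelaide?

7 hours 45 minutes

Convert departure to UTC: 5:58 PM − 6:30 = 11:28 AM UTC on Jan 4.
Add 10 hours 38 minutes flight time → 10:06 PM UTC.
Adelaide is UTC+10:30, so local arrival = 10:06 PM + 10:30 = 8:36 AM on Jan 5.
Layover = 4:21 PM − 8:36 AM = 7 hours 45 minutes.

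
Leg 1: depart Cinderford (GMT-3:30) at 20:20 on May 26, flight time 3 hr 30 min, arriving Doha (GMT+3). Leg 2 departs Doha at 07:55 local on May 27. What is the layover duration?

Convert departure to UTC: 20:20 + 3:30 = 23:50 UTC on May 26.
Add 3 hours 30 minutes flight time → 03:20 UTC (May 27).
Doha is UTC+3:00, so local arrival = 03:20 + 3:00 = 06:20 on May 27.
Layover = 07:55 − 06:20 = 1 hour 35 minutes.

1 hour 35 minutes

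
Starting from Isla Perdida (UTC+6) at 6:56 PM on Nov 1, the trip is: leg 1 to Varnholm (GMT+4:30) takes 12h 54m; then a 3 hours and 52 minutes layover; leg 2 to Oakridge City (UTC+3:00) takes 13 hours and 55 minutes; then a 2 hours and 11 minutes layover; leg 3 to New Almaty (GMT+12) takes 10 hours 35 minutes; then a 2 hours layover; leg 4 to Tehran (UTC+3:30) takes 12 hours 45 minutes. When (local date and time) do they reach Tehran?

Convert departure to UTC: 6:56 PM − 6:00 = 12:56 PM UTC on Nov 1.
Add 12 hours 54 minutes leg 1 → 1:50 AM UTC (Nov 2).
Add 3 hours 52 minutes layover in Varnholm → 5:42 AM UTC.
Add 13 hours 55 minutes leg 2 → 7:37 PM UTC.
Add 2 hours 11 minutes layover in Oakridge City → 9:48 PM UTC.
Add 10 hours and 35 minutes leg 3 → 8:23 AM UTC (Nov 3).
Add 2 hours layover in New Almaty → 10:23 AM UTC.
Add 12 hours 45 minutes leg 4 → 11:08 PM UTC.
Tehran is UTC+3:30, so local arrival = 11:08 PM + 3:30 = 2:38 AM on Nov 4.

2:38 AM on November 4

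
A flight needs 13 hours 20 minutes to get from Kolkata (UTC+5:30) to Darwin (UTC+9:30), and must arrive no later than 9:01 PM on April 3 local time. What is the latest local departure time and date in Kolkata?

Target arrival in UTC: 9:01 PM − 9:30 = 11:31 AM on Apr 3.
Subtract 13 hours and 20 minutes → departure 10:11 PM UTC on Apr 2.
Kolkata is UTC+5:30: 10:11 PM + 5:30 = 3:41 AM on Apr 3.

3:41 AM on April 3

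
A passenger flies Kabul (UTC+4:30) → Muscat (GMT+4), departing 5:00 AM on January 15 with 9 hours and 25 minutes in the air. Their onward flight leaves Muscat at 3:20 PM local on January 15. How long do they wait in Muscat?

1 hour 25 minutes

Convert departure to UTC: 5:00 AM − 4:30 = 12:30 AM UTC on Jan 15.
Add 9 hours 25 minutes flight time → 9:55 AM UTC.
Muscat is UTC+4:00, so local arrival = 9:55 AM + 4:00 = 1:55 PM on Jan 15.
Layover = 3:20 PM − 1:55 PM = 1 hour 25 minutes.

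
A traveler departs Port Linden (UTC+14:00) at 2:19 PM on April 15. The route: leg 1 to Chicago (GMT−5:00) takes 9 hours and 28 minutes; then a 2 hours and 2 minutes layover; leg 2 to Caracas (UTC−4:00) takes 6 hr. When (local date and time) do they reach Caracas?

1:49 PM on Apr 15

Convert departure to UTC: 2:19 PM − 14:00 = 12:19 AM UTC on Apr 15.
Add 9 hours 28 minutes leg 1 → 9:47 AM UTC.
Add 2 hours 2 minutes layover in Chicago → 11:49 AM UTC.
Add 6 hours leg 2 → 5:49 PM UTC.
Caracas is UTC−4:00, so local arrival = 5:49 PM − 4:00 = 1:49 PM on Apr 15.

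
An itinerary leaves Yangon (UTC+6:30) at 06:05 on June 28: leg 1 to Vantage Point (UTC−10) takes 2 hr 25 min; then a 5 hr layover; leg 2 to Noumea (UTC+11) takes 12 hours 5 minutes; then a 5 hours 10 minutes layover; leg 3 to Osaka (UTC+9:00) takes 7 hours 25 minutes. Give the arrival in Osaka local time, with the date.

16:40 on June 29

Convert departure to UTC: 06:05 − 6:30 = 23:35 UTC on Jun 27.
Add 2 hours and 25 minutes leg 1 → 02:00 UTC (Jun 28).
Add 5 hours layover in Vantage Point → 07:00 UTC.
Add 12 hours 5 minutes leg 2 → 19:05 UTC.
Add 5 hours and 10 minutes layover in Noumea → 00:15 UTC (Jun 29).
Add 7 hours 25 minutes leg 3 → 07:40 UTC.
Osaka is UTC+9:00, so local arrival = 07:40 + 9:00 = 16:40 on Jun 29.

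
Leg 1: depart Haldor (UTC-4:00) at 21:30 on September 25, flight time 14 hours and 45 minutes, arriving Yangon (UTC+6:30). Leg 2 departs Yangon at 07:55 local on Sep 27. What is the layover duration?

9 hours 10 minutes

Convert departure to UTC: 21:30 + 4:00 = 01:30 UTC on Sep 26.
Add 14 hours 45 minutes flight time → 16:15 UTC.
Yangon is UTC+6:30, so local arrival = 16:15 + 6:30 = 22:45 on Sep 26.
Layover = 07:55 − 22:45 (+1 day) = 9 hours 10 minutes.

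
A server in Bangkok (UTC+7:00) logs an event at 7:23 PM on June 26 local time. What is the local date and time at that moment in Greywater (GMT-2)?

10:23 AM on June 26

In UTC: 7:23 PM − 7:00 = 12:23 PM on Jun 26.
Greywater is UTC−2:00: 12:23 PM − 2:00 = 10:23 AM on Jun 26.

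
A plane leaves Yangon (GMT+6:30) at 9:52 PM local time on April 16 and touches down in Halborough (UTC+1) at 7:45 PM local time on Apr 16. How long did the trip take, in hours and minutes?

Departure in UTC: 9:52 PM − 6:30 = 3:22 PM on Apr 16.
Arrival in UTC: 7:45 PM − 1:00 = 6:45 PM on Apr 16.
Elapsed = 6:45 PM − 3:22 PM = 3 hours 23 minutes.

3 hours 23 minutes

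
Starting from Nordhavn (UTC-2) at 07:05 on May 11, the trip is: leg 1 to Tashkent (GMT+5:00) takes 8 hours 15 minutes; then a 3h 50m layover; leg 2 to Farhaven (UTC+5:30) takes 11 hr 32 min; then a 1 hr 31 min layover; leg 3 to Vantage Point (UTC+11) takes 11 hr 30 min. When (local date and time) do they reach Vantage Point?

Convert departure to UTC: 07:05 + 2:00 = 09:05 UTC on May 11.
Add 8 hours and 15 minutes leg 1 → 17:20 UTC.
Add 3 hours and 50 minutes layover in Tashkent → 21:10 UTC.
Add 11 hours 32 minutes leg 2 → 08:42 UTC (May 12).
Add 1 hour and 31 minutes layover in Farhaven → 10:13 UTC.
Add 11 hours and 30 minutes leg 3 → 21:43 UTC.
Vantage Point is UTC+11:00, so local arrival = 21:43 + 11:00 = 08:43 on May 13.

08:43 on May 13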